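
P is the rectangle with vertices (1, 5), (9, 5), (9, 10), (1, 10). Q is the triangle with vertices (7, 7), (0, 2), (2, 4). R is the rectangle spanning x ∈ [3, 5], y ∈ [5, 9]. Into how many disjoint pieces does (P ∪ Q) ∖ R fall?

2

(P ∪ Q) ∖ R splits into 2 disjoint pieces (area 32, area 1.4667).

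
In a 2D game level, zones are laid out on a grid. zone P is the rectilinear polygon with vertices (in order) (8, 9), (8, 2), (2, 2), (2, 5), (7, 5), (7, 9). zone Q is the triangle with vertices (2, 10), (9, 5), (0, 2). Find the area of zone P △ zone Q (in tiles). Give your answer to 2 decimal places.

36.86

|zone P| = 22, |zone Q| = 33, |zone P∩zone Q| = 9.0714.
|zone P △ zone Q| = |zone P| + |zone Q| − 2·|zone P∩zone Q| = 22 + 33 − 18.1429 = 36.86.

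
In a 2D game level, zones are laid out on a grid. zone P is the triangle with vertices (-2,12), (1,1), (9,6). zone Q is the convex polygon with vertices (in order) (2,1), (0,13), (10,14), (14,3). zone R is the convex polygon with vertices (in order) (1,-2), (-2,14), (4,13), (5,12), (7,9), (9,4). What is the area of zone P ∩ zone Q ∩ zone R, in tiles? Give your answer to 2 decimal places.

The intersection is the polygon with vertices (1.906,1.566), (0.383,10.7), (7.977,6.558), (8.36,5.6).
By the shoelace formula its area is 35.39.

35.39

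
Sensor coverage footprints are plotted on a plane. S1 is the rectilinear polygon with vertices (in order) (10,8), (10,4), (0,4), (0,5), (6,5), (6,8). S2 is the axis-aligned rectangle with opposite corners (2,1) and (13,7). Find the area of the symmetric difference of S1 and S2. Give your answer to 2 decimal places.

56.00

|S1| = 22, |S2| = 66, |S1∩S2| = 16.
|S1 △ S2| = |S1| + |S2| − 2·|S1∩S2| = 22 + 66 − 32 = 56.00.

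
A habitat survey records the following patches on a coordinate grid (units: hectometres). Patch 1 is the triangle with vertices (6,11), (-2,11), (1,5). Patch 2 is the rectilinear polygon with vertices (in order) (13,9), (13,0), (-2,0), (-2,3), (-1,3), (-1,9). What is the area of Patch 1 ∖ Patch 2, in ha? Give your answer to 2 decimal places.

13.33

|Patch 1| = 24, |Patch 1∩Patch 2| = 10.6667.
|Patch 1 ∖ Patch 2| = |Patch 1| − |Patch 1∩Patch 2| = 24 − 10.6667 = 13.33.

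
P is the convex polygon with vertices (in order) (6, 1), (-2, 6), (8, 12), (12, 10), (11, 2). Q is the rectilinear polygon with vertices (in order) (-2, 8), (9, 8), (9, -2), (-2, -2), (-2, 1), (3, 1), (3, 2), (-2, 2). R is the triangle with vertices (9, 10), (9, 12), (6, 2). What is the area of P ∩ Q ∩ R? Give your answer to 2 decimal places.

The intersection is the polygon with vertices (8.25,8), (6,2), (7.8,8).
By the shoelace formula its area is 1.35.

1.35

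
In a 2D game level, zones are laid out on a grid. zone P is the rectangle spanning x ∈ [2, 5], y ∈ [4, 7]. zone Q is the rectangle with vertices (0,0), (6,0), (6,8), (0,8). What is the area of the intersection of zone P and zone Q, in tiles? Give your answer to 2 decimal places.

|zone P∩zone Q|: x∈[2,5], y∈[4,7] → 3·3 = 9.

9.00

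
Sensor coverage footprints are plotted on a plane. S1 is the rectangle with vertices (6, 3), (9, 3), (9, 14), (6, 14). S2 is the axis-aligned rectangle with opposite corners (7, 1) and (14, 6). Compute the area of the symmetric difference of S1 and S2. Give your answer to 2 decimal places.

56.00

|S1∩S2|: x∈[7,9], y∈[3,6] → 2·3 = 6.
|S1 △ S2| = |S1| + |S2| − 2·|S1∩S2| = 33 + 35 − 12 = 56.00.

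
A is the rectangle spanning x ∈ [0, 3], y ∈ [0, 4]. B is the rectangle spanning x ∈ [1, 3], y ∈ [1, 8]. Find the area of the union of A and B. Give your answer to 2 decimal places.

By inclusion–exclusion:
Individual areas: |A| = 12, |B| = 14.
|A∩B|: x∈[1,3], y∈[1,4] → 2·3 = 6.
|A ∪ B| = 26 − 6 = 20.00.

20.00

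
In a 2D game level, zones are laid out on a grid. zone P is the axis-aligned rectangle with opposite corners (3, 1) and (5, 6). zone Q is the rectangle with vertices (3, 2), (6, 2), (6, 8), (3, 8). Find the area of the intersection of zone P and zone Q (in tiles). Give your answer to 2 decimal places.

|zone P∩zone Q|: x∈[3,5], y∈[2,6] → 2·4 = 8.

8.00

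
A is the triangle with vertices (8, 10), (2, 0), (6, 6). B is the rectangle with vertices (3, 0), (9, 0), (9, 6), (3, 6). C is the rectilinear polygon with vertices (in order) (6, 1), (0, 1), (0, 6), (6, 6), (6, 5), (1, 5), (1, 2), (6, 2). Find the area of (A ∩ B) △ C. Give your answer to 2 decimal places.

|A ∩ B| = 1.1167.
|(A ∩ B) ∩ C| = 0.4167.
|(A ∩ B) △ C| = 1.1167 + 15 − 0.8333 = 15.28.

15.28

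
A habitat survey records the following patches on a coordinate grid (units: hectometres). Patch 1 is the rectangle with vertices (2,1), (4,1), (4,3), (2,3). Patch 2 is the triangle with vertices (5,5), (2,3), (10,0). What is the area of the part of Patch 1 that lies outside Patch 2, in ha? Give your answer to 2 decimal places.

|Patch 1| = 4, |Patch 1∩Patch 2| = 0.75.
|Patch 1 ∖ Patch 2| = |Patch 1| − |Patch 1∩Patch 2| = 4 − 0.75 = 3.25.

3.25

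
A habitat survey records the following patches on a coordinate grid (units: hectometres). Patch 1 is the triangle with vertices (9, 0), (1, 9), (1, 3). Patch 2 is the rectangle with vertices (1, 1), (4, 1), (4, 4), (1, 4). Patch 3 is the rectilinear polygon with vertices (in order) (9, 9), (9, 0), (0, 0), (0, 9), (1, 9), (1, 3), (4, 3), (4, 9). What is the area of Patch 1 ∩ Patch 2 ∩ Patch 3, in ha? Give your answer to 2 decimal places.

1.69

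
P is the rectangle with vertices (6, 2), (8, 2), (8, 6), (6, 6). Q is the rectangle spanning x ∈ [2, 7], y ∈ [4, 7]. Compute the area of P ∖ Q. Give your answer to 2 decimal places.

6.00

|P∩Q|: x∈[6,7], y∈[4,6] → 1·2 = 2.
|P| = 8.
|P ∖ Q| = |P| − |P∩Q| = 8 − 2 = 6.00.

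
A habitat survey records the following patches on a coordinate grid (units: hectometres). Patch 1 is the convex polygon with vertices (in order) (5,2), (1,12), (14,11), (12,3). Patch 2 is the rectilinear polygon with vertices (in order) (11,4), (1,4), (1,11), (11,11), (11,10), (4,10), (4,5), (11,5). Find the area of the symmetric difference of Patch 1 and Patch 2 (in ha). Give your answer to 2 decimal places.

80.20

|Patch 1| = 90, |Patch 2| = 35, |Patch 1∩Patch 2| = 22.4.
|Patch 1 △ Patch 2| = |Patch 1| + |Patch 2| − 2·|Patch 1∩Patch 2| = 90 + 35 − 44.8 = 80.20.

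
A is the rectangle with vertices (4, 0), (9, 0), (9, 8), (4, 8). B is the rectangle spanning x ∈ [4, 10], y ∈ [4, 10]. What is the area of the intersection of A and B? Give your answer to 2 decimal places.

|A∩B|: x∈[4,9], y∈[4,8] → 5·4 = 20.

20.00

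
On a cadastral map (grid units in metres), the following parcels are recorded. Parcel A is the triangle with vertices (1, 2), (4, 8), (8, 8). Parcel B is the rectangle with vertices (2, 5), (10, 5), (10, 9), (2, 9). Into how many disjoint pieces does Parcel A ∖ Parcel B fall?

1

Parcel A ∖ Parcel B is a single connected region.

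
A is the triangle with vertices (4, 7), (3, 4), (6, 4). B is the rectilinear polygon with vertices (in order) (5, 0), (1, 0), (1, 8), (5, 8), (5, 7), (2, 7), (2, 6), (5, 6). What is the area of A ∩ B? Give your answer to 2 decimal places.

3.25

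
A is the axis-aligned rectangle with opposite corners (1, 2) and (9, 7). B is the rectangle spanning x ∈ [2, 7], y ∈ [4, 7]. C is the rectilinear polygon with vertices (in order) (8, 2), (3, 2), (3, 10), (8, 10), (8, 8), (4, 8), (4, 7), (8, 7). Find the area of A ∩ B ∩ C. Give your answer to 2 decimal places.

The intersection is the polygon with vertices (7,4), (3,4), (3,7), (4,7), (7,7).
By the shoelace formula its area is 12.00.

12.00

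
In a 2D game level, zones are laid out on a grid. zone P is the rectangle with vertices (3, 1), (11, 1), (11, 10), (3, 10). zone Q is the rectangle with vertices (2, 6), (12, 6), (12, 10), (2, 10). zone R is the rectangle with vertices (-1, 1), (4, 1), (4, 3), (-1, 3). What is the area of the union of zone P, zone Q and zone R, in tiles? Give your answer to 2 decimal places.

88.00

By inclusion–exclusion:
Individual areas: |zone P| = 72, |zone Q| = 40, |zone R| = 10.
|zone P∩zone Q|: x∈[3,11], y∈[6,10] → 8·4 = 32.
|zone P∩zone R|: x∈[3,4], y∈[1,3] → 1·2 = 2.
|zone Q∩zone R| = 0 (no overlap).
|zone P∩zone Q∩zone R| = 0.
|zone P ∪ zone Q ∪ zone R| = 122 − 34 + 0 = 88.00.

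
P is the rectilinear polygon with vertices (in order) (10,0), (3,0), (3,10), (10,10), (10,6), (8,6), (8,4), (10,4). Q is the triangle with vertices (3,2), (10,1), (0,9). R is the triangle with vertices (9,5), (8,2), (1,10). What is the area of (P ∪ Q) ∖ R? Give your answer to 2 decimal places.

|P ∪ Q| = 72.9.
|(P ∪ Q) ∩ R| = 12.3185.
|(P ∪ Q) ∖ R| = 72.9 − 12.3185 = 60.58.

60.58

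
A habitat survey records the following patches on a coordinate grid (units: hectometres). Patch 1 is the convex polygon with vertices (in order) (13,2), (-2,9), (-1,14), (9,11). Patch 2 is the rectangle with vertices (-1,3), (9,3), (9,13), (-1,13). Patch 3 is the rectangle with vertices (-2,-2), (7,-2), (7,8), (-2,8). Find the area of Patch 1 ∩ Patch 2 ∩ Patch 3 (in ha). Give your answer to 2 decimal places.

10.97

The intersection is the polygon with vertices (0.143,8), (7,8), (7,4.8).
By the shoelace formula its area is 10.97.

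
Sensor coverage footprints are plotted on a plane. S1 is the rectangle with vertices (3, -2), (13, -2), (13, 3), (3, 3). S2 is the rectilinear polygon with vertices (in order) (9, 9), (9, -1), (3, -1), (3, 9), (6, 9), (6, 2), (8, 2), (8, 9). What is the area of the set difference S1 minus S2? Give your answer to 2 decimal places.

|S1| = 50, |S1∩S2| = 22.
|S1 ∖ S2| = |S1| − |S1∩S2| = 50 − 22 = 28.00.

28.00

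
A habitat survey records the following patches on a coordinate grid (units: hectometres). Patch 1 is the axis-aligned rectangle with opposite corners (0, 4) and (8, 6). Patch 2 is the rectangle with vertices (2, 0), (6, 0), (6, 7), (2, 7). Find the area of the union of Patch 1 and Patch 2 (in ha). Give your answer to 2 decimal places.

36.00

By inclusion–exclusion:
Individual areas: |Patch 1| = 16, |Patch 2| = 28.
|Patch 1∩Patch 2|: x∈[2,6], y∈[4,6] → 4·2 = 8.
|Patch 1 ∪ Patch 2| = 44 − 8 = 36.00.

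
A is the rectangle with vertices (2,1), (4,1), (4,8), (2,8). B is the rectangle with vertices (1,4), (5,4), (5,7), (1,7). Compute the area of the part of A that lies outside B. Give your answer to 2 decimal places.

8.00

|A∩B|: x∈[2,4], y∈[4,7] → 2·3 = 6.
|A| = 14.
|A ∖ B| = |A| − |A∩B| = 14 − 6 = 8.00.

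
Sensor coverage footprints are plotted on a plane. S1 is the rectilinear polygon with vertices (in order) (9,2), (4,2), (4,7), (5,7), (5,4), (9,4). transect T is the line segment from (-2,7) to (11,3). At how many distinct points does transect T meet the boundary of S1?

The segment meets the boundary at (7.75,4), (5,4.846), (9,3.615), (4,5.154).

4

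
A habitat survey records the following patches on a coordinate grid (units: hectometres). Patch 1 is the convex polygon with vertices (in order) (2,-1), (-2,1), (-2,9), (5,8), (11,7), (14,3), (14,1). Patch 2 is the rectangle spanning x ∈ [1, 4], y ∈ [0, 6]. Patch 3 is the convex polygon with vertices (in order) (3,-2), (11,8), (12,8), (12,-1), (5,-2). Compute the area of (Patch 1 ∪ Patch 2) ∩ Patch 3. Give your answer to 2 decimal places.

The region (Patch 1 ∪ Patch 2) ∩ Patch 3 is the polygon with vertices (11,7), (12,5.667), (12,0.667), (4.077,-0.654), (10.294,7.118).
By the shoelace formula its area is 31.36.

31.36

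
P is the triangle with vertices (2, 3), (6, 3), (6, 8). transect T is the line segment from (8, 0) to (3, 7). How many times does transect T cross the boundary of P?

The segment meets the boundary at (4.038,5.547), (5.857,3).

2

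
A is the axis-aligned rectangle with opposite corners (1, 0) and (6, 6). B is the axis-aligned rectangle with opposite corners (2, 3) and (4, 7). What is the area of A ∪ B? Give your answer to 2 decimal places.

By inclusion–exclusion:
Individual areas: |A| = 30, |B| = 8.
|A∩B|: x∈[2,4], y∈[3,6] → 2·3 = 6.
|A ∪ B| = 38 − 6 = 32.00.

32.00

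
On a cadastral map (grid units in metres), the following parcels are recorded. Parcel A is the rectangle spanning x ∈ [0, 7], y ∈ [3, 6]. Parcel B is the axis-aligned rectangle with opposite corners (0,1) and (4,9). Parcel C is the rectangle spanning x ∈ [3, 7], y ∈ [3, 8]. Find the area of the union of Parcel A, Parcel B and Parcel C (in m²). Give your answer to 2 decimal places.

By inclusion–exclusion:
Individual areas: |Parcel A| = 21, |Parcel B| = 32, |Parcel C| = 20.
|Parcel A∩Parcel B|: x∈[0,4], y∈[3,6] → 4·3 = 12.
|Parcel A∩Parcel C|: x∈[3,7], y∈[3,6] → 4·3 = 12.
|Parcel B∩Parcel C|: x∈[3,4], y∈[3,8] → 1·5 = 5.
|Parcel A∩Parcel B∩Parcel C| = 3.
|Parcel A ∪ Parcel B ∪ Parcel C| = 73 − 29 + 3 = 47.00.

47.00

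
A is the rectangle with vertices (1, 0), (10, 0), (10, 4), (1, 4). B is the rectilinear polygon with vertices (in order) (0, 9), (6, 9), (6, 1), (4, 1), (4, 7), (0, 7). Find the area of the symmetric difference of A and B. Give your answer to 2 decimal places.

48.00

|A| = 36, |B| = 24, |A∩B| = 6.
|A △ B| = |A| + |B| − 2·|A∩B| = 36 + 24 − 12 = 48.00.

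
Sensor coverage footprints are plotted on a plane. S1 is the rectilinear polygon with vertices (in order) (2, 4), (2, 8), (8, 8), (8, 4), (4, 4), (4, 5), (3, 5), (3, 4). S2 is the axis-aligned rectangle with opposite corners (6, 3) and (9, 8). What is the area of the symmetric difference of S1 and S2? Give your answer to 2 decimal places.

22.00

|S1| = 23, |S2| = 15, |S1∩S2| = 8.
|S1 △ S2| = |S1| + |S2| − 2·|S1∩S2| = 23 + 15 − 16 = 22.00.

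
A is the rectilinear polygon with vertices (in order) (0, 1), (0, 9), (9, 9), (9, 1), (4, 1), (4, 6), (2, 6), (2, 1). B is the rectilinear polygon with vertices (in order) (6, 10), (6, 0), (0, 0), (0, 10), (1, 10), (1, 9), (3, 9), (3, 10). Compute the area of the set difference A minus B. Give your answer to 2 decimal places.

|A| = 62, |A∩B| = 38.
|A ∖ B| = |A| − |A∩B| = 62 − 38 = 24.00.

24.00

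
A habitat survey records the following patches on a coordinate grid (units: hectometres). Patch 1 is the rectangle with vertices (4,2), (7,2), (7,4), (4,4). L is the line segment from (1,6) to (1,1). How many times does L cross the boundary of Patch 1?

The segment lies entirely outside Patch 1 and never meets its boundary.

0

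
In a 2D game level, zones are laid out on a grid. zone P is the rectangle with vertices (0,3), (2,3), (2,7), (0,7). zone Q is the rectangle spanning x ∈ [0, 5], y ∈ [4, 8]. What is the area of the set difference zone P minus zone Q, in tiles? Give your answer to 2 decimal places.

|zone P∩zone Q|: x∈[0,2], y∈[4,7] → 2·3 = 6.
|zone P| = 8.
|zone P ∖ zone Q| = |zone P| − |zone P∩zone Q| = 8 − 6 = 2.00.

2.00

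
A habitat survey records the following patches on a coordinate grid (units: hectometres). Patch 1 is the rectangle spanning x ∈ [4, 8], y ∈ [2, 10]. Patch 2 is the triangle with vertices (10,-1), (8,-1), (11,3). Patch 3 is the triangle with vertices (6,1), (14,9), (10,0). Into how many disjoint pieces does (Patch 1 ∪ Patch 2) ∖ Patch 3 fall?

2

(Patch 1 ∪ Patch 2) ∖ Patch 3 splits into 2 disjoint pieces (area 31.5, area 2.0752).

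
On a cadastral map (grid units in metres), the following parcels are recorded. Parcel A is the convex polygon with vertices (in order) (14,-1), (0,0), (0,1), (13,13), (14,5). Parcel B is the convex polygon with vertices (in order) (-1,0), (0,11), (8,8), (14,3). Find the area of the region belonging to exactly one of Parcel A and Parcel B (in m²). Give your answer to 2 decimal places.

102.84

|Parcel A| = 107, |Parcel B| = 92, |Parcel A∩Parcel B| = 48.0815.
|Parcel A △ Parcel B| = |Parcel A| + |Parcel B| − 2·|Parcel A∩Parcel B| = 107 + 92 − 96.163 = 102.84.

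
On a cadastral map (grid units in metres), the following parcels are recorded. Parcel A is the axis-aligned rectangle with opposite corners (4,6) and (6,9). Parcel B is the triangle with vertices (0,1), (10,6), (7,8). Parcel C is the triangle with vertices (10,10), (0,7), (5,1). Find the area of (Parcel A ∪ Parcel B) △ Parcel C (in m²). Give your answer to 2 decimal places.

|Parcel A ∪ Parcel B| = 23.
|(Parcel A ∪ Parcel B) ∩ Parcel C| = 16.683.
|(Parcel A ∪ Parcel B) △ Parcel C| = 23 + 37.5 − 33.366 = 27.13.

27.13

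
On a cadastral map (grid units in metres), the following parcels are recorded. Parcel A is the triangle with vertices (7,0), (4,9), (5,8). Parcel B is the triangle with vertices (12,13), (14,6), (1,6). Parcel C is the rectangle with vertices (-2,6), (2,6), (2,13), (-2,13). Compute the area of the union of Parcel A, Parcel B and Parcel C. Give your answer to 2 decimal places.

By inclusion–exclusion:
Individual areas: |Parcel A| = 3, |Parcel B| = 45.5, |Parcel C| = 28.
|Parcel A∩Parcel B| = 1.3.
|Parcel A∩Parcel C| = 0.
|Parcel B∩Parcel C| = 0.3182.
|Parcel A∩Parcel B∩Parcel C| = 0.
|Parcel A ∪ Parcel B ∪ Parcel C| = 76.5 − 1.6182 + 0 = 74.88.

74.88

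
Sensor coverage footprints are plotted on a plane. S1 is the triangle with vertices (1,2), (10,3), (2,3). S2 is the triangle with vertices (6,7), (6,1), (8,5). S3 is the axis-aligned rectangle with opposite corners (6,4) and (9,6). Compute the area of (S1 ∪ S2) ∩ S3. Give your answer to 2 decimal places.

The region (S1 ∪ S2) ∩ S3 is the polygon with vertices (6,6), (7,6), (8,5), (7.5,4), (6,4).
By the shoelace formula its area is 3.25.

3.25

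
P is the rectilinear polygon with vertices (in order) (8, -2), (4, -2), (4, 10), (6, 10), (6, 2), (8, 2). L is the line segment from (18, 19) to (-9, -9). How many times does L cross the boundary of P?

2

The segment meets the boundary at (4,4.481), (6,6.556).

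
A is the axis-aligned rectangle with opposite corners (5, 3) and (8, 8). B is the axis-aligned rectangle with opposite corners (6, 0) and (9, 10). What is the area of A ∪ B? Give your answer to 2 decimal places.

By inclusion–exclusion:
Individual areas: |A| = 15, |B| = 30.
|A∩B|: x∈[6,8], y∈[3,8] → 2·5 = 10.
|A ∪ B| = 45 − 10 = 35.00.

35.00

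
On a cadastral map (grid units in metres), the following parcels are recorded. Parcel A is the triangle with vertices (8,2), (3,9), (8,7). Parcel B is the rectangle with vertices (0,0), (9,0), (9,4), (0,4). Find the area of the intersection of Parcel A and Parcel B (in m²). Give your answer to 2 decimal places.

The intersection is the polygon with vertices (6.571,4), (8,4), (8,2).
By the shoelace formula its area is 1.43.

1.43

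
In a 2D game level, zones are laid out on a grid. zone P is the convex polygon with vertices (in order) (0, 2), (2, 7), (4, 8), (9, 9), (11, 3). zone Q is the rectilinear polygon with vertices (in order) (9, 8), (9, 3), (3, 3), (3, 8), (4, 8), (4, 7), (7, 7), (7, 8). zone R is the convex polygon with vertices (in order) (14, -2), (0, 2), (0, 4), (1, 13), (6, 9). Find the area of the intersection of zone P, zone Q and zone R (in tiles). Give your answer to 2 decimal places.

The intersection is the polygon with vertices (4,7), (7,7), (7,7.625), (9,4.875), (9,3), (3,3), (3,7.5), (4,8).
By the shoelace formula its area is 23.25.

23.25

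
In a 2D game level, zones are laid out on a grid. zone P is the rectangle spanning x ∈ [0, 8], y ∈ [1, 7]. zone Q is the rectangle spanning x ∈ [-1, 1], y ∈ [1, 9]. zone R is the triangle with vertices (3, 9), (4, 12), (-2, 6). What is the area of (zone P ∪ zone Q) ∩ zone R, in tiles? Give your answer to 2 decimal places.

1.60

The region (zone P ∪ zone Q) ∩ zone R is the polygon with vertices (-1,7), (1,9), (1,7.8), (-1,6.6).
By the shoelace formula its area is 1.60.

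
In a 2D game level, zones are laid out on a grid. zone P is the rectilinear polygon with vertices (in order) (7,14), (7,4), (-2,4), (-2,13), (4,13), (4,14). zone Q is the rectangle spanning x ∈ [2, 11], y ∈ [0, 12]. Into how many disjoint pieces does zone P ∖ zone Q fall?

zone P ∖ zone Q is a single connected region.

1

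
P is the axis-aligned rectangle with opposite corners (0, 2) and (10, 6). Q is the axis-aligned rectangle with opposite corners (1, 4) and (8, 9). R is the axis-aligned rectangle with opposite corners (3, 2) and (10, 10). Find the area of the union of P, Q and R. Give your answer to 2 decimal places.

By inclusion–exclusion:
Individual areas: |P| = 40, |Q| = 35, |R| = 56.
|P∩Q|: x∈[1,8], y∈[4,6] → 7·2 = 14.
|P∩R|: x∈[3,10], y∈[2,6] → 7·4 = 28.
|Q∩R|: x∈[3,8], y∈[4,9] → 5·5 = 25.
|P∩Q∩R| = 10.
|P ∪ Q ∪ R| = 131 − 67 + 10 = 74.00.

74.00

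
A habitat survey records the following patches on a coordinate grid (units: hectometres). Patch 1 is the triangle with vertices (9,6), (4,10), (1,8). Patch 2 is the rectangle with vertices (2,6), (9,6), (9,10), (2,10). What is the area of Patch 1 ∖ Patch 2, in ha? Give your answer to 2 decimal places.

|Patch 1| = 11, |Patch 1∩Patch 2| = 10.5417.
|Patch 1 ∖ Patch 2| = |Patch 1| − |Patch 1∩Patch 2| = 11 − 10.5417 = 0.46.

0.46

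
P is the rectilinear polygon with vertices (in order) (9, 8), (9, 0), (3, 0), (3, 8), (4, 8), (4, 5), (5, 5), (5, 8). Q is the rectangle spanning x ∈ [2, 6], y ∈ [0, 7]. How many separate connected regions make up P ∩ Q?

P ∩ Q is a single connected region.

1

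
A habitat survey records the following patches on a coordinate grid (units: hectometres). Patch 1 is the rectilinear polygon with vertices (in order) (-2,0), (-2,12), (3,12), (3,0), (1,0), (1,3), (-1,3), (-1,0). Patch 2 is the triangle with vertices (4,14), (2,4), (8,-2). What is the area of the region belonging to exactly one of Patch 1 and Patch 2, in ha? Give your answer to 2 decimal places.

|Patch 1| = 54, |Patch 2| = 36, |Patch 1∩Patch 2| = 3.
|Patch 1 △ Patch 2| = |Patch 1| + |Patch 2| − 2·|Patch 1∩Patch 2| = 54 + 36 − 6 = 84.00.

84.00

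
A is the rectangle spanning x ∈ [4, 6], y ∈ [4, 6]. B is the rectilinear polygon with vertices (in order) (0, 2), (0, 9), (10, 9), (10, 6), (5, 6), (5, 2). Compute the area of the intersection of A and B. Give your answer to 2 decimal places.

2.00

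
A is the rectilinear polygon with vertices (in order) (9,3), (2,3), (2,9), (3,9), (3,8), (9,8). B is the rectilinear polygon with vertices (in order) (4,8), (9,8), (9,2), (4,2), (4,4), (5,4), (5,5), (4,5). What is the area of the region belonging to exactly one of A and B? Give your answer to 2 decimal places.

|A| = 36, |B| = 29, |A∩B| = 24.
|A △ B| = |A| + |B| − 2·|A∩B| = 36 + 29 − 48 = 17.00.

17.00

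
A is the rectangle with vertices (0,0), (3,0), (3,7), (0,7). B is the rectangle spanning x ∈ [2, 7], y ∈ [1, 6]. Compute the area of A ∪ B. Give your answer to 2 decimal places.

41.00

By inclusion–exclusion:
Individual areas: |A| = 21, |B| = 25.
|A∩B|: x∈[2,3], y∈[1,6] → 1·5 = 5.
|A ∪ B| = 46 − 5 = 41.00.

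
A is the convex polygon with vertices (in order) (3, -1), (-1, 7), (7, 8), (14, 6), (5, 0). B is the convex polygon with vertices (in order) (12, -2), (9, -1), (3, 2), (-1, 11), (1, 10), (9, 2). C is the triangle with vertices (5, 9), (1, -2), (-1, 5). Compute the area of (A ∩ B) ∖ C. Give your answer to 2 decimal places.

|A ∩ B| = 27.6287.
|(A ∩ B) ∩ C| = 7.843.
|(A ∩ B) ∖ C| = 27.6287 − 7.843 = 19.79.

19.79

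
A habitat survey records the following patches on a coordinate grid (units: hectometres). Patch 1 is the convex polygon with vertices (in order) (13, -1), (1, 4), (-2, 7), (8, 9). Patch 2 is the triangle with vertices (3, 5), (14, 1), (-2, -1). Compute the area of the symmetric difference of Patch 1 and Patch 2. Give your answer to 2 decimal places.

72.70

|Patch 1| = 65.5, |Patch 2| = 43, |Patch 1∩Patch 2| = 17.8993.
|Patch 1 △ Patch 2| = |Patch 1| + |Patch 2| − 2·|Patch 1∩Patch 2| = 65.5 + 43 − 35.7986 = 72.70.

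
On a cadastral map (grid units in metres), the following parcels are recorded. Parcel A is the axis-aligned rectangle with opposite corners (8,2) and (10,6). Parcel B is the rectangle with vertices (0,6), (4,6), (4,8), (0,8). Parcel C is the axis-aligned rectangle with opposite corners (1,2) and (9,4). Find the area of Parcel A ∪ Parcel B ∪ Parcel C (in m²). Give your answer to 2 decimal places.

By inclusion–exclusion:
Individual areas: |Parcel A| = 8, |Parcel B| = 8, |Parcel C| = 16.
|Parcel A∩Parcel B| = 0 (no overlap).
|Parcel A∩Parcel C|: x∈[8,9], y∈[2,4] → 1·2 = 2.
|Parcel B∩Parcel C| = 0 (no overlap).
|Parcel A∩Parcel B∩Parcel C| = 0.
|Parcel A ∪ Parcel B ∪ Parcel C| = 32 − 2 + 0 = 30.00.

30.00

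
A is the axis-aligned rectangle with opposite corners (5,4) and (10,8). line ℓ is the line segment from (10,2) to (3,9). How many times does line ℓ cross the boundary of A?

The segment meets the boundary at (5,7), (8,4).

2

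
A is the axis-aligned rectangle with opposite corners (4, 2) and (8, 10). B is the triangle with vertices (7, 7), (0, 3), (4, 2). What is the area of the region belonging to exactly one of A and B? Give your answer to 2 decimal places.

33.64

|A| = 32, |B| = 11.5, |A∩B| = 4.9286.
|A △ B| = |A| + |B| − 2·|A∩B| = 32 + 11.5 − 9.8571 = 33.64.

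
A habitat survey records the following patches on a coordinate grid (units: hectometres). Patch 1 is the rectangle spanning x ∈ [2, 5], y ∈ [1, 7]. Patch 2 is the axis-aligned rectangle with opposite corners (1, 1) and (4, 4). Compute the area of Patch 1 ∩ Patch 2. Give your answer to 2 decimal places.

|Patch 1∩Patch 2|: x∈[2,4], y∈[1,4] → 2·3 = 6.

6.00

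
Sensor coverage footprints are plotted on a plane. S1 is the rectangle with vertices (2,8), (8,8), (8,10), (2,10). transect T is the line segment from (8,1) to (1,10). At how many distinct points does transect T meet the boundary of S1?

The segment meets the boundary at (2,8.714), (2.556,8).

2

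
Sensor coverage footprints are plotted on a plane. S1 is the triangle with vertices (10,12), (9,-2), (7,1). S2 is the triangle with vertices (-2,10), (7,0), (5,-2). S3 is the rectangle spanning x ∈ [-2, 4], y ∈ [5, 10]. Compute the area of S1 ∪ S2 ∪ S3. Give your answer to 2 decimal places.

By inclusion–exclusion:
Individual areas: |S1| = 15.5, |S2| = 19, |S3| = 30.
|S1∩S2| = 0.
|S1∩S3| = 0.
|S2∩S3| = 3.9583.
|S1∩S2∩S3| = 0.
|S1 ∪ S2 ∪ S3| = 64.5 − 3.9583 + 0 = 60.54.

60.54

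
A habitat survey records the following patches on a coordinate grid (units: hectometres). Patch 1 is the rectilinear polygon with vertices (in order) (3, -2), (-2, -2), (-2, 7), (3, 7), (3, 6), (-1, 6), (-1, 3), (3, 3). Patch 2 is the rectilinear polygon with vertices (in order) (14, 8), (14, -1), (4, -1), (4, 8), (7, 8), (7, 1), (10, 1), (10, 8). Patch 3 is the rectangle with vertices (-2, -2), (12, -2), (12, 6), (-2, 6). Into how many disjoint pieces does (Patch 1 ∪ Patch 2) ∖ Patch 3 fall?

(Patch 1 ∪ Patch 2) ∖ Patch 3 splits into 3 disjoint pieces (area 5, area 22, area 6).

3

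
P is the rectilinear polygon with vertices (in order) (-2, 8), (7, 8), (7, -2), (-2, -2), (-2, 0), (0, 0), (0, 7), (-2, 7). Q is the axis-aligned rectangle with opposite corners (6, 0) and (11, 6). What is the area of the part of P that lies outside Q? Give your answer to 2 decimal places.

|P| = 76, |P∩Q| = 6.
|P ∖ Q| = |P| − |P∩Q| = 76 − 6 = 70.00.

70.00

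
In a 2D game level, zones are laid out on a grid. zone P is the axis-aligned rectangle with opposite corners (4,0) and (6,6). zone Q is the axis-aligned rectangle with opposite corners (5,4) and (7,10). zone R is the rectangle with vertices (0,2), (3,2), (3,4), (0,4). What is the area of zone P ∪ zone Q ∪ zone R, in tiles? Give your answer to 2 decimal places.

By inclusion–exclusion:
Individual areas: |zone P| = 12, |zone Q| = 12, |zone R| = 6.
|zone P∩zone Q|: x∈[5,6], y∈[4,6] → 1·2 = 2.
|zone P∩zone R| = 0 (no overlap).
|zone Q∩zone R| = 0 (no overlap).
|zone P∩zone Q∩zone R| = 0.
|zone P ∪ zone Q ∪ zone R| = 30 − 2 + 0 = 28.00.

28.00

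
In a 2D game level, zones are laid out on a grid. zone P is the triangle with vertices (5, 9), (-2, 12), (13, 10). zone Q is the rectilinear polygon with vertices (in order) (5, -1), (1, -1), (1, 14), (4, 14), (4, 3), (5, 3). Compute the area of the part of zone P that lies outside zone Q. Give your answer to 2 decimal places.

|zone P| = 15.5, |zone P∩zone Q| = 3.9857.
|zone P ∖ zone Q| = |zone P| − |zone P∩zone Q| = 15.5 − 3.9857 = 11.51.

11.51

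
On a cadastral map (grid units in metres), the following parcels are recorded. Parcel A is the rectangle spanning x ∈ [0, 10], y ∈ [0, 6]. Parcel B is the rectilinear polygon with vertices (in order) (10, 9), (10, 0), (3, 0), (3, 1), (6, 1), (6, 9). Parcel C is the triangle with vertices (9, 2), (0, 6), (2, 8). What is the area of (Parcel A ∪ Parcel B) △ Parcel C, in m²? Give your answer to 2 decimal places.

67.67

|Parcel A ∪ Parcel B| = 72.
|(Parcel A ∪ Parcel B) ∩ Parcel C| = 8.6667.
|(Parcel A ∪ Parcel B) △ Parcel C| = 72 + 13 − 17.3333 = 67.67.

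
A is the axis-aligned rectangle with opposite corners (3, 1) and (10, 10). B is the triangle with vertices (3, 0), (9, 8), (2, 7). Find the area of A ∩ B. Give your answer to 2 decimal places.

The intersection is the polygon with vertices (3,1), (3,7.143), (9,8), (3.75,1).
By the shoelace formula its area is 21.05.

21.05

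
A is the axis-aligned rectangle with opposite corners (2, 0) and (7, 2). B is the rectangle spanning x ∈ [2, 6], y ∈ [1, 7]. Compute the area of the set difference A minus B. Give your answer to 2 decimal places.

6.00

|A∩B|: x∈[2,6], y∈[1,2] → 4·1 = 4.
|A| = 10.
|A ∖ B| = |A| − |A∩B| = 10 − 4 = 6.00.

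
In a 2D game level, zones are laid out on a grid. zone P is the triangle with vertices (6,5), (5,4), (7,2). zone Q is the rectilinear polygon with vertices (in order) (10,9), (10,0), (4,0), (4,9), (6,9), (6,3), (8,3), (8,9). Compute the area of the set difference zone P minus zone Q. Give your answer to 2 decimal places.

0.67

|zone P| = 2, |zone P∩zone Q| = 1.3333.
|zone P ∖ zone Q| = |zone P| − |zone P∩zone Q| = 2 − 1.3333 = 0.67.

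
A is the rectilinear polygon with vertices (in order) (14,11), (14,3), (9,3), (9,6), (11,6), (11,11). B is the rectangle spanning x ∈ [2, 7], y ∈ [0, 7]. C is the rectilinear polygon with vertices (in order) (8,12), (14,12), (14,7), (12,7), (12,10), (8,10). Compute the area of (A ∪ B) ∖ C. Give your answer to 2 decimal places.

|A ∪ B| = 65.
|(A ∪ B) ∩ C| = 9.
|(A ∪ B) ∖ C| = 65 − 9 = 56.00.

56.00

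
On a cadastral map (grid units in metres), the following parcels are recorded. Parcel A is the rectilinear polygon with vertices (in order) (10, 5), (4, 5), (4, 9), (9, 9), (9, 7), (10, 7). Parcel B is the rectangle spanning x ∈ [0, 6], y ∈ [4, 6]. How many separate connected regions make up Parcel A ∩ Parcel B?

1

Parcel A ∩ Parcel B is a single connected region.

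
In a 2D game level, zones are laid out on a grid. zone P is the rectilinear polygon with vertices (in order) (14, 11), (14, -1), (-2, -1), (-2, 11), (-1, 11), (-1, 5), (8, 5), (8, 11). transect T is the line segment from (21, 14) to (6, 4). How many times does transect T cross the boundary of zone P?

3

The segment meets the boundary at (7.5,5), (8,5.333), (14,9.333).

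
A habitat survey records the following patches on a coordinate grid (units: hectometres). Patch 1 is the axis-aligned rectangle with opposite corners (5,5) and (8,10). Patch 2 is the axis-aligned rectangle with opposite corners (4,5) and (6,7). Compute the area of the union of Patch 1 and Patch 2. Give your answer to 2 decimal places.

By inclusion–exclusion:
Individual areas: |Patch 1| = 15, |Patch 2| = 4.
|Patch 1∩Patch 2|: x∈[5,6], y∈[5,7] → 1·2 = 2.
|Patch 1 ∪ Patch 2| = 19 − 2 = 17.00.

17.00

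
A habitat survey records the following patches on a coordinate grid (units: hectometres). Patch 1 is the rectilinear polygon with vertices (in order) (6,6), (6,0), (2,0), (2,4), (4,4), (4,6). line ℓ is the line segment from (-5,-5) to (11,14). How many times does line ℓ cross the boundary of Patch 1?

4

The segment meets the boundary at (4.263,6), (4,5.688), (2.579,4), (2,3.312).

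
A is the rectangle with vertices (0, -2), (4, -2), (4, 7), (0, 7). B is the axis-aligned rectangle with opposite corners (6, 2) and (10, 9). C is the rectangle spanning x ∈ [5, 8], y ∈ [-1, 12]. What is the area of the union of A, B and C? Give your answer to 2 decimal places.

By inclusion–exclusion:
Individual areas: |A| = 36, |B| = 28, |C| = 39.
|A∩B| = 0 (no overlap).
|A∩C| = 0 (no overlap).
|B∩C|: x∈[6,8], y∈[2,9] → 2·7 = 14.
|A∩B∩C| = 0.
|A ∪ B ∪ C| = 103 − 14 + 0 = 89.00.

89.00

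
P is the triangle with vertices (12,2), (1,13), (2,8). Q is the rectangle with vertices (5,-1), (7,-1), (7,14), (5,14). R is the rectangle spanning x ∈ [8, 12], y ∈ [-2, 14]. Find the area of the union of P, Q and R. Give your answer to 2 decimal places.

108.00

By inclusion–exclusion:
Individual areas: |P| = 22, |Q| = 30, |R| = 64.
|P∩Q| = 4.8.
|P∩R| = 3.2.
|Q∩R| = 0 (no overlap).
|P∩Q∩R| = 0.
|P ∪ Q ∪ R| = 116 − 8 + 0 = 108.00.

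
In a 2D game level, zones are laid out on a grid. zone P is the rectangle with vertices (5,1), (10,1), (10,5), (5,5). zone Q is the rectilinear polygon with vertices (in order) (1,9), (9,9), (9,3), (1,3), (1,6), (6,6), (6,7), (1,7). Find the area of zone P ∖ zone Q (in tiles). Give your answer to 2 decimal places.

12.00

|zone P| = 20, |zone P∩zone Q| = 8.
|zone P ∖ zone Q| = |zone P| − |zone P∩zone Q| = 20 − 8 = 12.00.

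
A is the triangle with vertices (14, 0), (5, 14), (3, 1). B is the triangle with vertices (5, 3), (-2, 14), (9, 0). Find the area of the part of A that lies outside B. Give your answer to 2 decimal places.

|A| = 72.5, |A∩B| = 6.5023.
|A ∖ B| = |A| − |A∩B| = 72.5 − 6.5023 = 66.00.

66.00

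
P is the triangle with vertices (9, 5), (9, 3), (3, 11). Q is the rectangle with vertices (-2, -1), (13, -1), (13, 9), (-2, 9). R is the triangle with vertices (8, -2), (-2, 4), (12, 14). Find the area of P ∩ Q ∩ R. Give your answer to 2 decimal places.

5.44

The intersection is the polygon with vertices (4.674,8.767), (5,9), (9,5), (9,3).
By the shoelace formula its area is 5.44.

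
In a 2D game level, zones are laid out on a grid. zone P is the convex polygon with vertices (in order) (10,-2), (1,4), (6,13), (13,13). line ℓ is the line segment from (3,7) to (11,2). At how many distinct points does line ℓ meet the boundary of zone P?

The segment meets the boundary at (10.822,2.111).

1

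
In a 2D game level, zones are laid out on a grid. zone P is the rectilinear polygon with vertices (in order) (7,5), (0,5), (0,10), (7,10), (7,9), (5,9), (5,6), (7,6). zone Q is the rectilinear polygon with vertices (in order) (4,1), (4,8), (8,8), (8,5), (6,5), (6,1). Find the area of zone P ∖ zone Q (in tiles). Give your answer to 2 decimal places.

|zone P| = 29, |zone P∩zone Q| = 5.
|zone P ∖ zone Q| = |zone P| − |zone P∩zone Q| = 29 − 5 = 24.00.

24.00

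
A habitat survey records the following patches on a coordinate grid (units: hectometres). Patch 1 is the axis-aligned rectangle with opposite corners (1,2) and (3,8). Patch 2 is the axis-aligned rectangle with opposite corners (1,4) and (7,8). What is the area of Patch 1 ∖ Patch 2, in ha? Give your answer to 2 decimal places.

|Patch 1∩Patch 2|: x∈[1,3], y∈[4,8] → 2·4 = 8.
|Patch 1| = 12.
|Patch 1 ∖ Patch 2| = |Patch 1| − |Patch 1∩Patch 2| = 12 − 8 = 4.00.

4.00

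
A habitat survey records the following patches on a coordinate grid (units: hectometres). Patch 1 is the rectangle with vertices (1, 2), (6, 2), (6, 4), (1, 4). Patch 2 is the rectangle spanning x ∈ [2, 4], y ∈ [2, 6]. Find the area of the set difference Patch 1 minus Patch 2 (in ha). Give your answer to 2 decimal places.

6.00

|Patch 1∩Patch 2|: x∈[2,4], y∈[2,4] → 2·2 = 4.
|Patch 1| = 10.
|Patch 1 ∖ Patch 2| = |Patch 1| − |Patch 1∩Patch 2| = 10 − 4 = 6.00.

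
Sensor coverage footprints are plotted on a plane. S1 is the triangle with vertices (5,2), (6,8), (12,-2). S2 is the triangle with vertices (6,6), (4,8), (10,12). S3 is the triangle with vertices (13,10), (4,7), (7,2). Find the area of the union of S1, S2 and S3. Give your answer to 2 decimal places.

By inclusion–exclusion:
Individual areas: |S1| = 23, |S2| = 10, |S3| = 27.
|S1∩S2| = 0.9173.
|S1∩S3| = 8.65.
|S2∩S3| = 2.2321.
|S1∩S2∩S3| = 0.8797.
|S1 ∪ S2 ∪ S3| = 60 − 11.7995 + 0.8797 = 49.08.

49.08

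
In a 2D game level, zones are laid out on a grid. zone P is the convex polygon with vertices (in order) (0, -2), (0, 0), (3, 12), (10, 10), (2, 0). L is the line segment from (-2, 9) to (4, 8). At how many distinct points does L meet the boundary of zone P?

1

The segment meets the boundary at (2.08,8.32).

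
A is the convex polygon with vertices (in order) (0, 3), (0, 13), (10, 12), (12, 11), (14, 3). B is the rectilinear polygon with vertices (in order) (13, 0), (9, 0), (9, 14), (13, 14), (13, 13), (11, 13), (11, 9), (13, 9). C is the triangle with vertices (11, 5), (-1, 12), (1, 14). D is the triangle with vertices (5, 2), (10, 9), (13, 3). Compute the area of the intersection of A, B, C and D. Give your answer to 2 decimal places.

The intersection is the polygon with vertices (11,5), (9,6.167), (9,6.8).
By the shoelace formula its area is 0.63.

0.63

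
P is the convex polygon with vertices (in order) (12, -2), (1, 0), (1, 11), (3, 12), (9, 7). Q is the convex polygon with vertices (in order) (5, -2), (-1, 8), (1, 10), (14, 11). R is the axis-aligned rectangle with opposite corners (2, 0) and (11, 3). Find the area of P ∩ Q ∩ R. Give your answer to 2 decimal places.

The intersection is the polygon with vertices (2,3), (8.461,3), (6.385,0), (3.8,0).
By the shoelace formula its area is 13.57.

13.57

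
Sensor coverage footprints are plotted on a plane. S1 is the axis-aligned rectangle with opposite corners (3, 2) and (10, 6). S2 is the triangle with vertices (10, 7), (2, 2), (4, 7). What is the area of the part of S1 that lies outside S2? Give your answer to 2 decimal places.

|S1| = 28, |S1∩S2| = 8.6625.
|S1 ∖ S2| = |S1| − |S1∩S2| = 28 − 8.6625 = 19.34.

19.34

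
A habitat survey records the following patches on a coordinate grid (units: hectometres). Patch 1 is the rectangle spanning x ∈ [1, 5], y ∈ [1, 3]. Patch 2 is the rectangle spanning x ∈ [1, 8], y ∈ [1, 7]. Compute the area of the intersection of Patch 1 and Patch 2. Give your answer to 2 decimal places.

8.00

|Patch 1∩Patch 2|: x∈[1,5], y∈[1,3] → 4·2 = 8.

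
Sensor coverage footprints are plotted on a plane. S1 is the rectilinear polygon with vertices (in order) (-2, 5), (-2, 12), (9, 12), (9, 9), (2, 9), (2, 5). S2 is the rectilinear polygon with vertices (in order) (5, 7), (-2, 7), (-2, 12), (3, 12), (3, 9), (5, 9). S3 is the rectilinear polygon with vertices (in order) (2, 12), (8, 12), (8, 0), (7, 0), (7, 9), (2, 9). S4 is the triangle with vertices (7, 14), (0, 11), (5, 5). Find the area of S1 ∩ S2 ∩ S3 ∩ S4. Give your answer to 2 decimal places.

2.98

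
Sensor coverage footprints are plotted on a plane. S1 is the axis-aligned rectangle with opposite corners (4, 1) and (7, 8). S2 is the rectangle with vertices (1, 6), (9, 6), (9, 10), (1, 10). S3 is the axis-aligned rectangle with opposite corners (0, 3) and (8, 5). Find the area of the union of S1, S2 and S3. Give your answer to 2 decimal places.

57.00

By inclusion–exclusion:
Individual areas: |S1| = 21, |S2| = 32, |S3| = 16.
|S1∩S2|: x∈[4,7], y∈[6,8] → 3·2 = 6.
|S1∩S3|: x∈[4,7], y∈[3,5] → 3·2 = 6.
|S2∩S3| = 0 (no overlap).
|S1∩S2∩S3| = 0.
|S1 ∪ S2 ∪ S3| = 69 − 12 + 0 = 57.00.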